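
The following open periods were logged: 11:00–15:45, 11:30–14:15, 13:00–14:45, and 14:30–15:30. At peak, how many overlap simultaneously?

At 13:00, 3 of the intervals are simultaneously active.
No point has more.

3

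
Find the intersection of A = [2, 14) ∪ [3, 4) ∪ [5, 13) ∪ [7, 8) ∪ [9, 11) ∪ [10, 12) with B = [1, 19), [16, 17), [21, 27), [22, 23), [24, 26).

A, merged: [2, 14).
B, merged: [1, 19), [21, 27).
[2, 14) ∩ B → [2, 14).

[2, 14)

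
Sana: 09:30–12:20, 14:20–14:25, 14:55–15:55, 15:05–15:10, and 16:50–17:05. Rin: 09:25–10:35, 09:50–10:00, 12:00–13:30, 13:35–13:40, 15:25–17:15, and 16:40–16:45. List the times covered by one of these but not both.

First set merges to 09:30–12:20, 14:20–14:25, 14:55–15:55, 16:50–17:05.
Second set merges to 09:25–10:35, 12:00–13:30, 13:35–13:40, 15:25–17:15.
Only in the first: 10:35–12:00, 14:20–14:25, 14:55–15:25.
Only in the second: 09:25–09:30, 12:20–13:30, 13:35–13:40, 15:55–16:50, 17:05–17:15.
Together these are the periods covered by exactly one.

09:25–09:30, 10:35–12:00, 12:20–13:30, 13:35–13:40, 14:20–14:25, 14:55–15:25, 15:55–16:50, 17:05–17:15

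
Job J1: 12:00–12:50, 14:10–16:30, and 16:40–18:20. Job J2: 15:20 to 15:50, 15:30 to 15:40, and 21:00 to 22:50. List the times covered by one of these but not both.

Merge the second list: 15:20–15:50, 21:00–22:50.
Only in the first: 12:00–12:50, 14:10–15:20, 15:50–16:30, 16:40–18:20.
Only in the second: 21:00–22:50.
Together these are the periods covered by exactly one.

12:00–12:50, 14:10–15:20, 15:50–16:30, 16:40–18:20, 21:00–22:50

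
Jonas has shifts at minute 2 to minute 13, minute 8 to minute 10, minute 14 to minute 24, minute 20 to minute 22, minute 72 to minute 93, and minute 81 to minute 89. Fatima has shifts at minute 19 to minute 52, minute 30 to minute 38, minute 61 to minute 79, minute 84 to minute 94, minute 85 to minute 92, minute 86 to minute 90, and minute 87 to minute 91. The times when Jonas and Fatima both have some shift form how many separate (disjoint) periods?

Merge the first list: minute 2 to minute 13, minute 14 to minute 24, minute 72 to minute 93.
Merge the second list: minute 19 to minute 52, minute 61 to minute 79, minute 84 to minute 94.
A ∩ B = minute 19 to minute 24, minute 72 to minute 79, minute 84 to minute 93.
That is 3 disjoint pieces.

3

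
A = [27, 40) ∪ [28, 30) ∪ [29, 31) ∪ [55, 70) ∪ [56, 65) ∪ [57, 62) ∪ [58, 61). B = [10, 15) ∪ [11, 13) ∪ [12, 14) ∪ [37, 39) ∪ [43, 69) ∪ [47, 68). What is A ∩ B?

A, merged: [27, 40), [55, 70).
B, merged: [10, 15), [37, 39), [43, 69).
[27, 40) ∩ B → [37, 39).
[55, 70) ∩ B → [55, 69).

[37, 39) ∪ [55, 69)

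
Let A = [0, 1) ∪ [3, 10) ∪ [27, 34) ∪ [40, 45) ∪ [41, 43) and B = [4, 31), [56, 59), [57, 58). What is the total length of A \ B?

First set merges to [0, 1), [3, 10), [27, 34), [40, 45).
Second set merges to [4, 31), [56, 59).
A \ B = [0, 1), [3, 4), [31, 34), [40, 45).
Total: 1 + 1 + 3 + 5 = 10.

10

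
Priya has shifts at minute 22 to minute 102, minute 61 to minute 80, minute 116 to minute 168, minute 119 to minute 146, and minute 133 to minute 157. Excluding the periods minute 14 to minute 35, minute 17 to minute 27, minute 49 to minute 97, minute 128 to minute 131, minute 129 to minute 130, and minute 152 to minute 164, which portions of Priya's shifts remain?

minute 35 to minute 49, minute 97 to minute 102, minute 116 to minute 128, minute 131 to minute 152, minute 164 to minute 168

A, merged: minute 22 to minute 102, minute 116 to minute 168.
B, merged: minute 14 to minute 35, minute 49 to minute 97, minute 128 to minute 131, minute 152 to minute 164.
minute 22 to minute 102 \ B = minute 35 to minute 49, minute 97 to minute 102.
minute 116 to minute 168 \ B = minute 116 to minute 128, minute 131 to minute 152, minute 164 to minute 168.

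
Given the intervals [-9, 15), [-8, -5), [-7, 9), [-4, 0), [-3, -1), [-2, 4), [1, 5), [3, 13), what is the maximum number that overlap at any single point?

5

Walk the sorted start/end points keeping a running depth.
The depth first hits 5 at -2.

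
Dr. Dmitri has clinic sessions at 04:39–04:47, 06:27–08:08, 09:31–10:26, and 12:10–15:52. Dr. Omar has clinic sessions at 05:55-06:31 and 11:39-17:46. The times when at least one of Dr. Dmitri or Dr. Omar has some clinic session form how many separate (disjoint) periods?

A ∪ B = 04:39–04:47, 05:55–08:08, 09:31–10:26, 11:39–17:46.
That is 4 disjoint pieces.

4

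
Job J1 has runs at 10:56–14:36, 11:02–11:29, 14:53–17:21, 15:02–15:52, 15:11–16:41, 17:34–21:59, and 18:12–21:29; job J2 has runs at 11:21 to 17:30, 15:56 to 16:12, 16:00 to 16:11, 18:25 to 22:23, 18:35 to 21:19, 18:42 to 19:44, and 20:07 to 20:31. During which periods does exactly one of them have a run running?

Merge the first list: 10:56–14:36, 14:53–17:21, 17:34–21:59.
Merge the second list: 11:21–17:30, 18:25–22:23.
Only in the first: 10:56–11:21, 17:34–18:25.
Only in the second: 14:36–14:53, 17:21–17:30, 21:59–22:23.
Together these are the periods covered by exactly one.

10:56–11:21, 14:36–14:53, 17:21–17:30, 17:34–18:25, 21:59–22:23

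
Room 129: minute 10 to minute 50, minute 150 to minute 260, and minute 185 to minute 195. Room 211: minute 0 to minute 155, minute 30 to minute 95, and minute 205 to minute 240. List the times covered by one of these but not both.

Merge the first list: minute 10 to minute 50, minute 150 to minute 260.
Merge the second list: minute 0 to minute 155, minute 205 to minute 240.
A but not B: minute 155 to minute 205, minute 240 to minute 260.
B but not A: minute 0 to minute 10, minute 50 to minute 150.
Combining gives A △ B.

minute 0 to minute 10, minute 50 to minute 150, minute 155 to minute 205, minute 240 to minute 260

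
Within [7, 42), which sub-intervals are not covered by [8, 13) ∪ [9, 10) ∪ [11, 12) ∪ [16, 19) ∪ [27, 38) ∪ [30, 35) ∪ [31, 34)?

[7, 8) ∪ [13, 16) ∪ [19, 27) ∪ [38, 42)

After merging, the occupied span is [8, 13), [16, 19), [27, 38).
Uncovered inside [7, 42): [7, 8), [13, 16), [19, 27), [38, 42).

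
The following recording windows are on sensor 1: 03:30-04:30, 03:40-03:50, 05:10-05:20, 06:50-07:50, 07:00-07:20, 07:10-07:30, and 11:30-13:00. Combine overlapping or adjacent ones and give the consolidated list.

03:40–03:50 overlaps/touches 03:30–04:30 → extend to 03:30–04:30.
05:10–05:20 is disjoint → start new block.
06:50–07:50 is disjoint → start new block.
07:00–07:20 overlaps/touches 06:50–07:50 → extend to 06:50–07:50.
07:10–07:30 overlaps/touches 06:50–07:50 → extend to 06:50–07:50.
11:30–13:00 is disjoint → start new block.

03:30–04:30, 05:10–05:20, 06:50–07:50, 11:30–13:00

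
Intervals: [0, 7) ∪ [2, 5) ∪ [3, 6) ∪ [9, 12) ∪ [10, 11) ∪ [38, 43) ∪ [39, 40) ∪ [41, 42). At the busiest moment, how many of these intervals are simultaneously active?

At 3, 3 of the intervals are simultaneously active.
No point has more.

3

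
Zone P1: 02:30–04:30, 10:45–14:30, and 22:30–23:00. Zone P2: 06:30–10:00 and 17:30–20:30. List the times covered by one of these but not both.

02:30-04:30, 06:30-10:00, 10:45-14:30, 17:30-20:30, 22:30-23:00

A but not B: 02:30-04:30, 10:45-14:30, 22:30-23:00.
B but not A: 06:30-10:00, 17:30-20:30.
Combining gives A △ B.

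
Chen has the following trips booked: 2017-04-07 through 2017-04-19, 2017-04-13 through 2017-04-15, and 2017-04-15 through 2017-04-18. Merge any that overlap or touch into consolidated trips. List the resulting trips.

2017-04-13 through 2017-04-15 overlaps/touches 2017-04-07 through 2017-04-19 → extend to 2017-04-07 through 2017-04-19.
2017-04-15 through 2017-04-18 overlaps/touches 2017-04-07 through 2017-04-19 → extend to 2017-04-07 through 2017-04-19.

2017-04-07 through 2017-04-19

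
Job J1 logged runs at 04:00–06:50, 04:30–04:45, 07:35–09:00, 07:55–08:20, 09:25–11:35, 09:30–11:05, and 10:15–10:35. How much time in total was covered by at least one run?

6 h 25 min

Merged: 04:00-06:50, 07:35-09:00, 09:25-11:35.
Lengths: 2 h 50 min + 1 h 25 min + 2 h 10 min = 6 h 25 min.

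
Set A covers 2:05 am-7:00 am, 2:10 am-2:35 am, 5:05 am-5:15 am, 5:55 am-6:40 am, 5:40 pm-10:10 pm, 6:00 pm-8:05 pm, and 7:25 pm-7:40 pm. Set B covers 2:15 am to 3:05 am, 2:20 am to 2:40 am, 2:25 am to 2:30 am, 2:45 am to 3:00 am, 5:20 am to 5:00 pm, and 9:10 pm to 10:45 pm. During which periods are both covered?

2:15 am–3:05 am, 5:20 am–7:00 am, 9:10 pm–10:10 pm

First set merges to 2:05 am–7:00 am, 5:40 pm–10:10 pm.
Second set merges to 2:15 am–3:05 am, 5:20 am–5:00 pm, 9:10 pm–10:45 pm.
2:05 am–7:00 am overlaps B on 2:15 am–3:05 am, 5:20 am–7:00 am.
5:40 pm–10:10 pm overlaps B on 9:10 pm–10:10 pm.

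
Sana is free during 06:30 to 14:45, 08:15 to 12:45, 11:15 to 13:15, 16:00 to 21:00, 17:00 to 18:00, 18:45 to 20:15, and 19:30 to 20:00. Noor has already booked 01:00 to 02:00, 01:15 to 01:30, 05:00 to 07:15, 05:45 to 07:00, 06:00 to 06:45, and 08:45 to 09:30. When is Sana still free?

07:15–08:45, 09:30–14:45, 16:00–21:00

First set merges to 06:30–14:45, 16:00–21:00.
Second set merges to 01:00–02:00, 05:00–07:15, 08:45–09:30.
06:30–14:45 with B removed leaves 07:15–08:45, 09:30–14:45.
16:00–21:00 is untouched.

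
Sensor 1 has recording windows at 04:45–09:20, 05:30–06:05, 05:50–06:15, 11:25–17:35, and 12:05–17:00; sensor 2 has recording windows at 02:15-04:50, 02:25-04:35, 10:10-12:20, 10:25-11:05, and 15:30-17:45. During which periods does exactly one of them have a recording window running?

Merge the first list: 04:45-09:20, 11:25-17:35.
Merge the second list: 02:15-04:50, 10:10-12:20, 15:30-17:45.
Only in the first: 04:50-09:20, 12:20-15:30.
Only in the second: 02:15-04:45, 10:10-11:25, 17:35-17:45.
Together these are the periods covered by exactly one.

02:15-04:45, 04:50-09:20, 10:10-11:25, 12:20-15:30, 17:35-17:45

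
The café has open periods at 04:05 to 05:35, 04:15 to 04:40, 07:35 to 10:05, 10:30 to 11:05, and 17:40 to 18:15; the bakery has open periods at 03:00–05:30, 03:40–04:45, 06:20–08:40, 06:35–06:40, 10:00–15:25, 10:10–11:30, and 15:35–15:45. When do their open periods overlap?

04:05-05:30, 07:35-08:40, 10:00-10:05, 10:30-11:05

First set merges to 04:05-05:35, 07:35-10:05, 10:30-11:05, 17:40-18:15.
Second set merges to 03:00-05:30, 06:20-08:40, 10:00-15:25, 15:35-15:45.
04:05-05:35 overlaps B on 04:05-05:30.
07:35-10:05 overlaps B on 07:35-08:40, 10:00-10:05.
10:30-11:05 overlaps B on 10:30-11:05.
17:40-18:15 falls entirely outside B.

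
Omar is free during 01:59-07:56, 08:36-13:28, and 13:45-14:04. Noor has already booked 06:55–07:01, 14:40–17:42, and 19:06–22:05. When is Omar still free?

01:59-06:55, 07:01-07:56, 08:36-13:28, 13:45-14:04

01:59-07:56 with B removed leaves 01:59-06:55, 07:01-07:56.
08:36-13:28 is untouched.
13:45-14:04 is untouched.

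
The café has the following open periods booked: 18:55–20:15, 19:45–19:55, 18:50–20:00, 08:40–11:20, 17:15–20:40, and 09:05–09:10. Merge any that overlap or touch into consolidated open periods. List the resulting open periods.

Sort by start: 08:40–11:20, 09:05–09:10, 17:15–20:40, 18:50–20:00, 18:55–20:15, 19:45–19:55.
09:05–09:10 overlaps/touches 08:40–11:20 → extend to 08:40–11:20.
17:15–20:40 is disjoint → start new block.
18:50–20:00 overlaps/touches 17:15–20:40 → extend to 17:15–20:40.
18:55–20:15 overlaps/touches 17:15–20:40 → extend to 17:15–20:40.
19:45–19:55 overlaps/touches 17:15–20:40 → extend to 17:15–20:40.

08:40–11:20, 17:15–20:40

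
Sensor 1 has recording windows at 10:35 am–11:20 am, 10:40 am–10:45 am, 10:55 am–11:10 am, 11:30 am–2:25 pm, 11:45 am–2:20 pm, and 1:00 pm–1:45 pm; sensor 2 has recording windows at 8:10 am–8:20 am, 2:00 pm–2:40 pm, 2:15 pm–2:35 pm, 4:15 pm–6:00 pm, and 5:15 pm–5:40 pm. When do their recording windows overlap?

2:00 pm-2:25 pm

First set merges to 10:35 am-11:20 am, 11:30 am-2:25 pm.
Second set merges to 8:10 am-8:20 am, 2:00 pm-2:40 pm, 4:15 pm-6:00 pm.
10:35 am-11:20 am meets no B interval.
11:30 am-2:25 pm ∩ B → 2:00 pm-2:25 pm.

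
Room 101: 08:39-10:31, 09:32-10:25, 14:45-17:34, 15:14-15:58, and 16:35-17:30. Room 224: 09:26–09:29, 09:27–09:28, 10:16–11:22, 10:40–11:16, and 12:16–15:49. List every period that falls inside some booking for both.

09:26–09:29, 10:16–10:31, 14:45–15:49

Merge the first list: 08:39–10:31, 14:45–17:34.
Merge the second list: 09:26–09:29, 10:16–11:22, 12:16–15:49.
08:39–10:31 ∩ B → 09:26–09:29, 10:16–10:31.
14:45–17:34 ∩ B → 14:45–15:49.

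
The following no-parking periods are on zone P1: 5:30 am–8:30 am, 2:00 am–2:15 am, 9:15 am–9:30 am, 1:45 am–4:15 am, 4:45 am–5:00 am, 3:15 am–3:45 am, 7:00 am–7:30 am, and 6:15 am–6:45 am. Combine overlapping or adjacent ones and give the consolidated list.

1:45 am–4:15 am, 4:45 am–5:00 am, 5:30 am–8:30 am, 9:15 am–9:30 am

Sort by start: 1:45 am–4:15 am, 2:00 am–2:15 am, 3:15 am–3:45 am, 4:45 am–5:00 am, 5:30 am–8:30 am, 6:15 am–6:45 am, 7:00 am–7:30 am, 9:15 am–9:30 am.
2:00 am–2:15 am overlaps/touches 1:45 am–4:15 am → extend to 1:45 am–4:15 am.
3:15 am–3:45 am overlaps/touches 1:45 am–4:15 am → extend to 1:45 am–4:15 am.
4:45 am–5:00 am is disjoint → start new block.
5:30 am–8:30 am is disjoint → start new block.
6:15 am–6:45 am overlaps/touches 5:30 am–8:30 am → extend to 5:30 am–8:30 am.
7:00 am–7:30 am overlaps/touches 5:30 am–8:30 am → extend to 5:30 am–8:30 am.
9:15 am–9:30 am is disjoint → start new block.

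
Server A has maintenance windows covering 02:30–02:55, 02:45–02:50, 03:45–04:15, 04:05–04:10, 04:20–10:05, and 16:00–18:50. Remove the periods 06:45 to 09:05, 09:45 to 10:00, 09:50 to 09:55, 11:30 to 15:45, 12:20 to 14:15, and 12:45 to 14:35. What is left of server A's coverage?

02:30-02:55, 03:45-04:15, 04:20-06:45, 09:05-09:45, 10:00-10:05, 16:00-18:50

A, merged: 02:30-02:55, 03:45-04:15, 04:20-10:05, 16:00-18:50.
B, merged: 06:45-09:05, 09:45-10:00, 11:30-15:45.
02:30-02:55 is untouched.
03:45-04:15 is untouched.
04:20-10:05 with B removed leaves 04:20-06:45, 09:05-09:45, 10:00-10:05.
16:00-18:50 is untouched.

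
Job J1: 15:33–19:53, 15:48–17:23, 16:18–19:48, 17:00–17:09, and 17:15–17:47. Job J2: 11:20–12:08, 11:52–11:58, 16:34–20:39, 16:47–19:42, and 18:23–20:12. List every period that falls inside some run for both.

16:34–19:53

A, merged: 15:33–19:53.
B, merged: 11:20–12:08, 16:34–20:39.
15:33–19:53 meets the second set on 16:34–19:53.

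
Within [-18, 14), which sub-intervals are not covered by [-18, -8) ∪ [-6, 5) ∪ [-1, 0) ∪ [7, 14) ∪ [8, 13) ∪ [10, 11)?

[-8, -6) ∪ [5, 7)

After merging, the occupied span is [-18, -8), [-6, 5), [7, 14).
Complement within [-18, 14): [-8, -6), [5, 7).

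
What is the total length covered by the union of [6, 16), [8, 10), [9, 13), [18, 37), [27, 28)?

29

Merged: [6, 16), [18, 37).
Lengths: 10 + 19 = 29.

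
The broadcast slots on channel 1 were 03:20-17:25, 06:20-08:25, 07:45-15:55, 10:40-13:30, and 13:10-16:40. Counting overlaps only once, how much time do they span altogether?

Merged: 03:20-17:25.
Length: 14 h 5 min.

14 h 5 min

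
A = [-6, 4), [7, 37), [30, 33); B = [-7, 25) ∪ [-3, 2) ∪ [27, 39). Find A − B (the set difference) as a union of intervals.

[25, 27)

A, merged: [-6, 4), [7, 37).
B, merged: [-7, 25), [27, 39).
[-6, 4) lies entirely inside B → drops out.
[7, 37) with B removed leaves [25, 27).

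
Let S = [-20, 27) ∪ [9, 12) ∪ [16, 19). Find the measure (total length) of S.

47

Merged: [-20, 27).
Length: 47.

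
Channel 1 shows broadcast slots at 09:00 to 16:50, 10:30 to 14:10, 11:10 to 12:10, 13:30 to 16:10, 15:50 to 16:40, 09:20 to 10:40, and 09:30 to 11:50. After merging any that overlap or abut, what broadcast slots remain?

09:00–16:50

Sort by start: 09:00–16:50, 09:20–10:40, 09:30–11:50, 10:30–14:10, 11:10–12:10, 13:30–16:10, 15:50–16:40.
09:20–10:40 overlaps/touches 09:00–16:50 → extend to 09:00–16:50.
09:30–11:50 overlaps/touches 09:00–16:50 → extend to 09:00–16:50.
10:30–14:10 overlaps/touches 09:00–16:50 → extend to 09:00–16:50.
11:10–12:10 overlaps/touches 09:00–16:50 → extend to 09:00–16:50.
13:30–16:10 overlaps/touches 09:00–16:50 → extend to 09:00–16:50.
15:50–16:40 overlaps/touches 09:00–16:50 → extend to 09:00–16:50.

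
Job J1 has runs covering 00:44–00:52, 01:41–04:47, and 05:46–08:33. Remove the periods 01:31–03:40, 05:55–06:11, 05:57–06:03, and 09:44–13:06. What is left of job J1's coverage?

00:44–00:52, 03:40–04:47, 05:46–05:55, 06:11–08:33

Second set merges to 01:31–03:40, 05:55–06:11, 09:44–13:06.
00:44–00:52: nothing removed.
01:41–04:47 \ B = 03:40–04:47.
05:46–08:33 \ B = 05:46–05:55, 06:11–08:33.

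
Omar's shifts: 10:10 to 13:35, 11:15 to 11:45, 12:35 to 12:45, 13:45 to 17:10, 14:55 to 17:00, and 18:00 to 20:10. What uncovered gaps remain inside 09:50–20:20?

After merging, the occupied span is 10:10–13:35, 13:45–17:10, 18:00–20:10.
Uncovered inside 09:50–20:20: 09:50–10:10, 13:35–13:45, 17:10–18:00, 20:10–20:20.

09:50–10:10, 13:35–13:45, 17:10–18:00, 20:10–20:20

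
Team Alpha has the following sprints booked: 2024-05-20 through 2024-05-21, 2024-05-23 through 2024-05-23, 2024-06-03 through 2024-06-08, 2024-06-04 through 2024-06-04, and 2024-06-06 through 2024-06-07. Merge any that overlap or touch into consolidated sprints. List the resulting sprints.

2024-05-23 through 2024-05-23 is disjoint → start new block.
2024-06-03 through 2024-06-08 is disjoint → start new block.
2024-06-04 through 2024-06-04 overlaps/touches 2024-06-03 through 2024-06-08 → extend to 2024-06-03 through 2024-06-08.
2024-06-06 through 2024-06-07 overlaps/touches 2024-06-03 through 2024-06-08 → extend to 2024-06-03 through 2024-06-08.

2024-05-20 through 2024-05-21, 2024-05-23 through 2024-05-23, 2024-06-03 through 2024-06-08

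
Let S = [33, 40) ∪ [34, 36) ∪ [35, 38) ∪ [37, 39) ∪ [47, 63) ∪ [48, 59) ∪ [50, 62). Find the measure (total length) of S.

23

Merged: [33, 40), [47, 63).
Lengths: 7 + 16 = 23.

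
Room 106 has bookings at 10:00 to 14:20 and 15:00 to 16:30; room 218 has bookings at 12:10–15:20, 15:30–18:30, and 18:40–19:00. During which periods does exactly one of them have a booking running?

10:00-12:10, 14:20-15:00, 15:20-15:30, 16:30-18:30, 18:40-19:00

A \ B = 10:00-12:10, 15:20-15:30.
B \ A = 14:20-15:00, 16:30-18:30, 18:40-19:00.
Union of the two gives the symmetric difference.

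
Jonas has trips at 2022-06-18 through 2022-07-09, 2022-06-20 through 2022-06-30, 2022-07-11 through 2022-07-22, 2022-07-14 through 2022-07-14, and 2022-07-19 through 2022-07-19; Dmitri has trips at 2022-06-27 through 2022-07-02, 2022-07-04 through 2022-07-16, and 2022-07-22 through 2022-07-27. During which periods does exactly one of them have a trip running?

Merge the first list: 2022-06-18 through 2022-07-09, 2022-07-11 through 2022-07-22.
Only in the first: 2022-06-18 through 2022-06-26, 2022-07-03 through 2022-07-03, 2022-07-17 through 2022-07-21.
Only in the second: 2022-07-10 through 2022-07-10, 2022-07-23 through 2022-07-27.
Together these are the periods covered by exactly one.

2022-06-18 through 2022-06-26, 2022-07-03 through 2022-07-03, 2022-07-10 through 2022-07-10, 2022-07-17 through 2022-07-21, 2022-07-23 through 2022-07-27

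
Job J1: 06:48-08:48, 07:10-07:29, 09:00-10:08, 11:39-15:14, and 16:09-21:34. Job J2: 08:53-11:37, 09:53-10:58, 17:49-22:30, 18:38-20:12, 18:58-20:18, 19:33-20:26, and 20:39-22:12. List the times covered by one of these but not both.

Merge the first list: 06:48–08:48, 09:00–10:08, 11:39–15:14, 16:09–21:34.
Merge the second list: 08:53–11:37, 17:49–22:30.
A \ B = 06:48–08:48, 11:39–15:14, 16:09–17:49.
B \ A = 08:53–09:00, 10:08–11:37, 21:34–22:30.
Union of the two gives the symmetric difference.

06:48–08:48, 08:53–09:00, 10:08–11:37, 11:39–15:14, 16:09–17:49, 21:34–22:30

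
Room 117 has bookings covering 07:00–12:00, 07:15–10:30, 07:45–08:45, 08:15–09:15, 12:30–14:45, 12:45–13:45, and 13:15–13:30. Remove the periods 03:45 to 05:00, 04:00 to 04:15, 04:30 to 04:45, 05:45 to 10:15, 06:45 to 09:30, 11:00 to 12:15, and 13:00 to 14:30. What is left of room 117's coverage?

First set merges to 07:00-12:00, 12:30-14:45.
Second set merges to 03:45-05:00, 05:45-10:15, 11:00-12:15, 13:00-14:30.
07:00-12:00 \ B = 10:15-11:00.
12:30-14:45 \ B = 12:30-13:00, 14:30-14:45.

10:15-11:00, 12:30-13:00, 14:30-14:45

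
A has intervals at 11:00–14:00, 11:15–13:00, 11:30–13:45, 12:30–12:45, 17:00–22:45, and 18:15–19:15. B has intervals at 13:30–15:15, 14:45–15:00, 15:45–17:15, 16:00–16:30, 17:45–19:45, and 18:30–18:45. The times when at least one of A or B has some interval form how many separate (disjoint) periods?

2

Merge the first list: 11:00–14:00, 17:00–22:45.
Merge the second list: 13:30–15:15, 15:45–17:15, 17:45–19:45.
A ∪ B = 11:00–15:15, 15:45–22:45.
That is 2 disjoint pieces.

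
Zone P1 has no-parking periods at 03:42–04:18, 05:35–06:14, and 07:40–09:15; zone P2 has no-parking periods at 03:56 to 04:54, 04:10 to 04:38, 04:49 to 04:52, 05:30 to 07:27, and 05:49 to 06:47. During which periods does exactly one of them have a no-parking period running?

03:42-03:56, 04:18-04:54, 05:30-05:35, 06:14-07:27, 07:40-09:15

Second set merges to 03:56-04:54, 05:30-07:27.
A but not B: 03:42-03:56, 07:40-09:15.
B but not A: 04:18-04:54, 05:30-05:35, 06:14-07:27.
Combining gives A △ B.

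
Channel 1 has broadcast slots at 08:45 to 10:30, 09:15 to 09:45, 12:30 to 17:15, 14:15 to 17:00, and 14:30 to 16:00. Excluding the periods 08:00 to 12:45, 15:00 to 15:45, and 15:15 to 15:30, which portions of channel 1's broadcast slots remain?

12:45–15:00, 15:45–17:15

A, merged: 08:45–10:30, 12:30–17:15.
B, merged: 08:00–12:45, 15:00–15:45.
08:45–10:30: entirely removed.
12:30–17:15 \ B = 12:45–15:00, 15:45–17:15.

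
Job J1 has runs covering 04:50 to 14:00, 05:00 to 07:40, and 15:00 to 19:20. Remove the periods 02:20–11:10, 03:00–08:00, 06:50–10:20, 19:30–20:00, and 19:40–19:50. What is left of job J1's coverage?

Merge the first list: 04:50-14:00, 15:00-19:20.
Merge the second list: 02:20-11:10, 19:30-20:00.
04:50-14:00 minus B → 11:10-14:00.
15:00-19:20: no B overlap → unchanged.

11:10-14:00, 15:00-19:20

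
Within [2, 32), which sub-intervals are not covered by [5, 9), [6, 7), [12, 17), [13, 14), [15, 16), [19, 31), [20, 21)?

[2, 5) ∪ [9, 12) ∪ [17, 19) ∪ [31, 32)

The merged coverage is [5, 9), [12, 17), [19, 31).
Complement within [2, 32): [2, 5), [9, 12), [17, 19), [31, 32).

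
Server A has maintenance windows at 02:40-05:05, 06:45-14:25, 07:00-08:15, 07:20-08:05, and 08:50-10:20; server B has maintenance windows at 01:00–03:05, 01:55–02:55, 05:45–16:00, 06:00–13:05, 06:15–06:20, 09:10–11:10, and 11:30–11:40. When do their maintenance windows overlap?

First set merges to 02:40–05:05, 06:45–14:25.
Second set merges to 01:00–03:05, 05:45–16:00.
02:40–05:05 ∩ B → 02:40–03:05.
06:45–14:25 ∩ B → 06:45–14:25.

02:40–03:05, 06:45–14:25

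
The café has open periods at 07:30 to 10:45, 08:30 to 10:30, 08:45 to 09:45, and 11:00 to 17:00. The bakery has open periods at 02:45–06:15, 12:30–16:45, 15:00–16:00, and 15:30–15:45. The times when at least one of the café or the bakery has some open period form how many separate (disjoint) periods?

3

Merge the first list: 07:30–10:45, 11:00–17:00.
Merge the second list: 02:45–06:15, 12:30–16:45.
A ∪ B = 02:45–06:15, 07:30–10:45, 11:00–17:00.
That is 3 disjoint pieces.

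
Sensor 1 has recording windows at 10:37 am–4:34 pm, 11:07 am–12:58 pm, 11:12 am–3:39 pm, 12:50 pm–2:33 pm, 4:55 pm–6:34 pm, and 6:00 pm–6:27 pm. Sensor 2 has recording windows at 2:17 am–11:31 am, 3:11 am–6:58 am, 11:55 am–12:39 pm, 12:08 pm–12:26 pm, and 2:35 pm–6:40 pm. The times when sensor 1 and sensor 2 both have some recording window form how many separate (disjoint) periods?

4

Merge the first list: 10:37 am–4:34 pm, 4:55 pm–6:34 pm.
Merge the second list: 2:17 am–11:31 am, 11:55 am–12:39 pm, 2:35 pm–6:40 pm.
A ∩ B = 10:37 am–11:31 am, 11:55 am–12:39 pm, 2:35 pm–4:34 pm, 4:55 pm–6:34 pm.
That is 4 disjoint pieces.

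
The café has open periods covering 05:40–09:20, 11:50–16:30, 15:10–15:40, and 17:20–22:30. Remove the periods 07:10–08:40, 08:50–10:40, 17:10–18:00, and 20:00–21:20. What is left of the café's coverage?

05:40–07:10, 08:40–08:50, 11:50–16:30, 18:00–20:00, 21:20–22:30

Merge the first list: 05:40–09:20, 11:50–16:30, 17:20–22:30.
05:40–09:20 minus B → 05:40–07:10, 08:40–08:50.
11:50–16:30: no B overlap → unchanged.
17:20–22:30 minus B → 18:00–20:00, 21:20–22:30.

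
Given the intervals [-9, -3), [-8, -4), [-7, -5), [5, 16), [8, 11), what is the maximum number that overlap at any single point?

Walk the sorted start/end points keeping a running depth.
The depth first hits 3 at -7.

3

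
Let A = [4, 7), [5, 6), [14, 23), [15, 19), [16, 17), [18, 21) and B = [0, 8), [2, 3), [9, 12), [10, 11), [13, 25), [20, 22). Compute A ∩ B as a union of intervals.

First set merges to [4, 7), [14, 23).
Second set merges to [0, 8), [9, 12), [13, 25).
[4, 7) overlaps B on [4, 7).
[14, 23) overlaps B on [14, 23).

[4, 7) ∪ [14, 23)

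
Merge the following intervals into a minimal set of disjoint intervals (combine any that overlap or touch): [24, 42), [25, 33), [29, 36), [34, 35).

[25, 33) overlaps/touches [24, 42) → extend to [24, 42).
[29, 36) overlaps/touches [24, 42) → extend to [24, 42).
[34, 35) overlaps/touches [24, 42) → extend to [24, 42).

[24, 42)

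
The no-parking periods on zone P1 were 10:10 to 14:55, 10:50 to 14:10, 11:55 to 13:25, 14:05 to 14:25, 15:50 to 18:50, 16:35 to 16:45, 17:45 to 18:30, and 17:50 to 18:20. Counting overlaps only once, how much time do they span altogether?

7 h 45 min

Merged: 10:10–14:55, 15:50–18:50.
Lengths: 4 h 45 min + 3 h = 7 h 45 min.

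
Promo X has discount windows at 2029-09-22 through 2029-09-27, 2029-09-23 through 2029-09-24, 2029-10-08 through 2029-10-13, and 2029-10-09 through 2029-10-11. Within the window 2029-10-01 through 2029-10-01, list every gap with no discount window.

2029-10-01 through 2029-10-01

The merged coverage is 2029-09-22 through 2029-09-27, 2029-10-08 through 2029-10-13.
Uncovered inside 2029-10-01 through 2029-10-01: 2029-10-01 through 2029-10-01.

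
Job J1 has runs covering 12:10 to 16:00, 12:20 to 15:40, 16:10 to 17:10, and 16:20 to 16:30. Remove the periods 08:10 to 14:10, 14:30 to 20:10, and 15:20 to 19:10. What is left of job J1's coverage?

14:10-14:30

Merge the first list: 12:10-16:00, 16:10-17:10.
Merge the second list: 08:10-14:10, 14:30-20:10.
12:10-16:00 minus B → 14:10-14:30.
16:10-17:10: fully covered by B → removed.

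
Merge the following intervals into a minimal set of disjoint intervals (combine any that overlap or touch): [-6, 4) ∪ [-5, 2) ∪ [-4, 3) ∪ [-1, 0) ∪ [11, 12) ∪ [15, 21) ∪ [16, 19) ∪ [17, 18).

[-6, 4) ∪ [11, 12) ∪ [15, 21)

[-5, 2) overlaps/touches [-6, 4) → extend to [-6, 4).
[-4, 3) overlaps/touches [-6, 4) → extend to [-6, 4).
[-1, 0) overlaps/touches [-6, 4) → extend to [-6, 4).
[11, 12) is disjoint → start new block.
[15, 21) is disjoint → start new block.
[16, 19) overlaps/touches [15, 21) → extend to [15, 21).
[17, 18) overlaps/touches [15, 21) → extend to [15, 21).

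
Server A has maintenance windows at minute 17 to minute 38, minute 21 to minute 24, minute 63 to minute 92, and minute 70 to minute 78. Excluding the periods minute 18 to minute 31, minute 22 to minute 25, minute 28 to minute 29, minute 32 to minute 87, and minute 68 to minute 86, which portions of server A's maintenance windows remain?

minute 17 to minute 18, minute 31 to minute 32, minute 87 to minute 92

First set merges to minute 17 to minute 38, minute 63 to minute 92.
Second set merges to minute 18 to minute 31, minute 32 to minute 87.
minute 17 to minute 38 minus B → minute 17 to minute 18, minute 31 to minute 32.
minute 63 to minute 92 minus B → minute 87 to minute 92.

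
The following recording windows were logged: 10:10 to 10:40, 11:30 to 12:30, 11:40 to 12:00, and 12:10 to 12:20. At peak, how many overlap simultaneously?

2

At 11:40, 2 of the intervals are simultaneously active.
No point has more.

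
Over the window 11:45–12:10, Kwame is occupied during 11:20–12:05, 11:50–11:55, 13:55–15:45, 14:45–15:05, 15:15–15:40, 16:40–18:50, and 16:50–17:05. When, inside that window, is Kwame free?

Covered (merged): 11:20–12:05, 13:55–15:45, 16:40–18:50.
Gaps within 11:45–12:10: 12:05–12:10.

12:05–12:10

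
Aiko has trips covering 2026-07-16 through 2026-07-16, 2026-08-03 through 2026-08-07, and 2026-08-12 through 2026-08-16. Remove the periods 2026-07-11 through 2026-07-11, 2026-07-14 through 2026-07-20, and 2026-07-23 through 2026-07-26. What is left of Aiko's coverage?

2026-07-16 through 2026-07-16: entirely removed.
2026-08-03 through 2026-08-07: nothing removed.
2026-08-12 through 2026-08-16: nothing removed.

2026-08-03 through 2026-08-07, 2026-08-12 through 2026-08-16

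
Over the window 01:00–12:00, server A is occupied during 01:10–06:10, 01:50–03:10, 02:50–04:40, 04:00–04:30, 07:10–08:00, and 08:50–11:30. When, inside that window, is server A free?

Covered (merged): 01:10–06:10, 07:10–08:00, 08:50–11:30.
Uncovered inside 01:00–12:00: 01:00–01:10, 06:10–07:10, 08:00–08:50, 11:30–12:00.

01:00–01:10, 06:10–07:10, 08:00–08:50, 11:30–12:00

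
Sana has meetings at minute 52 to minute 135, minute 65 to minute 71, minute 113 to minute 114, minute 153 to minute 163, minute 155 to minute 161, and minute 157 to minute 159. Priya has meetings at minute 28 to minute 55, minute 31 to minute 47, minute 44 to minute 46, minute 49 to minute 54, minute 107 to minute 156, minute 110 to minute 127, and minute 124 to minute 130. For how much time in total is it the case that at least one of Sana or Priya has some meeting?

135 minutes

First set merges to minute 52 to minute 135, minute 153 to minute 163.
Second set merges to minute 28 to minute 55, minute 107 to minute 156.
A ∪ B = minute 28 to minute 163.
Total: 135 minutes.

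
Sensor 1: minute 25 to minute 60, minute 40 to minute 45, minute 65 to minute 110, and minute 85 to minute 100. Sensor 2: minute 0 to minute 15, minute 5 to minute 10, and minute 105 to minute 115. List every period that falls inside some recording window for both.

minute 105 to minute 110

Merge the first list: minute 25 to minute 60, minute 65 to minute 110.
Merge the second list: minute 0 to minute 15, minute 105 to minute 115.
minute 25 to minute 60: no overlap with the second set.
minute 65 to minute 110 meets the second set on minute 105 to minute 110.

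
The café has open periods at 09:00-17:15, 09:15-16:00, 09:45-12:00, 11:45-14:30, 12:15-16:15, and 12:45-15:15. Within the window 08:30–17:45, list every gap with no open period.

08:30–09:00, 17:15–17:45

Covered (merged): 09:00–17:15.
Uncovered inside 08:30–17:45: 08:30–09:00, 17:15–17:45.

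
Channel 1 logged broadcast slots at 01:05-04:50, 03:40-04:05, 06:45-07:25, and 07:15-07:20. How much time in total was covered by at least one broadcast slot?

Merged: 01:05–04:50, 06:45–07:25.
Lengths: 3 h 45 min + 40 min = 4 h 25 min.

4 h 25 min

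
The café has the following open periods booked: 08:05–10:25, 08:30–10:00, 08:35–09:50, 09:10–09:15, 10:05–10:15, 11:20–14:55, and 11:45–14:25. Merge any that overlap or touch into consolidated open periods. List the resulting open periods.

08:05-10:25, 11:20-14:55

08:30-10:00 overlaps/touches 08:05-10:25 → extend to 08:05-10:25.
08:35-09:50 overlaps/touches 08:05-10:25 → extend to 08:05-10:25.
09:10-09:15 overlaps/touches 08:05-10:25 → extend to 08:05-10:25.
10:05-10:15 overlaps/touches 08:05-10:25 → extend to 08:05-10:25.
11:20-14:55 is disjoint → start new block.
11:45-14:25 overlaps/touches 11:20-14:55 → extend to 11:20-14:55.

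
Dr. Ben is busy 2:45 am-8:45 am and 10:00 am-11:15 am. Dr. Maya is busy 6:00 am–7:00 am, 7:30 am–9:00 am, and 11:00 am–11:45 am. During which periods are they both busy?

2:45 am–8:45 am ∩ B → 6:00 am–7:00 am, 7:30 am–8:45 am.
10:00 am–11:15 am ∩ B → 11:00 am–11:15 am.

6:00 am–7:00 am, 7:30 am–8:45 am, 11:00 am–11:15 am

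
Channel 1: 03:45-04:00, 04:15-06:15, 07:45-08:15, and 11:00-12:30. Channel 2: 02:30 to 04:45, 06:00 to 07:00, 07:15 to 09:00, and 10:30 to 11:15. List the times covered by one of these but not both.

02:30–03:45, 04:00–04:15, 04:45–06:00, 06:15–07:00, 07:15–07:45, 08:15–09:00, 10:30–11:00, 11:15–12:30

Only in the first: 04:45–06:00, 11:15–12:30.
Only in the second: 02:30–03:45, 04:00–04:15, 06:15–07:00, 07:15–07:45, 08:15–09:00, 10:30–11:00.
Together these are the periods covered by exactly one.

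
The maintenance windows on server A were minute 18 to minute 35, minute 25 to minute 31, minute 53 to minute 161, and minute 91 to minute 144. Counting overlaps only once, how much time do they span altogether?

125 minutes

Merged: minute 18 to minute 35, minute 53 to minute 161.
Lengths: 17 minutes + 108 minutes = 125 minutes.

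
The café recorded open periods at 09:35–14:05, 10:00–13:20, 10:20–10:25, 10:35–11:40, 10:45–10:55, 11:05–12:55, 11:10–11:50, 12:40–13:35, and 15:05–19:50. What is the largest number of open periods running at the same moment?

Walk the sorted start/end points keeping a running depth.
The depth first hits 5 at 11:10.

5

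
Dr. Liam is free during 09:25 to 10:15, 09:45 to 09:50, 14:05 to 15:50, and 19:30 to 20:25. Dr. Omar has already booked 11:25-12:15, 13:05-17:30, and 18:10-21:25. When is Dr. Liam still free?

A, merged: 09:25-10:15, 14:05-15:50, 19:30-20:25.
09:25-10:15: no B overlap → unchanged.
14:05-15:50: fully covered by B → removed.
19:30-20:25: fully covered by B → removed.

09:25-10:15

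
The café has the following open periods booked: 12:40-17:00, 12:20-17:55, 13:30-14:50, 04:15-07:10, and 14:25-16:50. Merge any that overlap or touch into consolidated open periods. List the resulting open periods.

Sort by start: 04:15–07:10, 12:20–17:55, 12:40–17:00, 13:30–14:50, 14:25–16:50.
12:20–17:55 is disjoint → start new block.
12:40–17:00 overlaps/touches 12:20–17:55 → extend to 12:20–17:55.
13:30–14:50 overlaps/touches 12:20–17:55 → extend to 12:20–17:55.
14:25–16:50 overlaps/touches 12:20–17:55 → extend to 12:20–17:55.

04:15–07:10, 12:20–17:55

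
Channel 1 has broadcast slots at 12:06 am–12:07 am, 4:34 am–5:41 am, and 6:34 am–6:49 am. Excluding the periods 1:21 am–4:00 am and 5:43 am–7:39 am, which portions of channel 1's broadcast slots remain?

12:06 am–12:07 am, 4:34 am–5:41 am

12:06 am–12:07 am: no B overlap → unchanged.
4:34 am–5:41 am: no B overlap → unchanged.
6:34 am–6:49 am: fully covered by B → removed.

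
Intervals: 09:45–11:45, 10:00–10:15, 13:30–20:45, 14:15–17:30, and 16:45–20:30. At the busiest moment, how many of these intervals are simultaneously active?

3

Walk the sorted start/end points keeping a running depth.
The depth first hits 3 at 16:45.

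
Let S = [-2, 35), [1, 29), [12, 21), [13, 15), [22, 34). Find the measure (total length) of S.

Merged: [-2, 35).
Length: 37.

37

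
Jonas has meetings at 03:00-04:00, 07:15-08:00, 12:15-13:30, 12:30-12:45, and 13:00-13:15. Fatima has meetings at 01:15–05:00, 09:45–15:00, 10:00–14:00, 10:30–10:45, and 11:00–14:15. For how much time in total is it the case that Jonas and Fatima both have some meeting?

2 h 15 min

A, merged: 03:00–04:00, 07:15–08:00, 12:15–13:30.
B, merged: 01:15–05:00, 09:45–15:00.
A ∩ B = 03:00–04:00, 12:15–13:30.
Total: 1 h + 1 h 15 min = 2 h 15 min.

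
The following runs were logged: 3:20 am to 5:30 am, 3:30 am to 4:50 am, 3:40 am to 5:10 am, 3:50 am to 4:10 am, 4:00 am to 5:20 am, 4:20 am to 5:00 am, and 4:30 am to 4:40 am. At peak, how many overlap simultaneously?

6

Sweep endpoints in order; track running count of active intervals.
Peak of 6 reached at 4:30 am.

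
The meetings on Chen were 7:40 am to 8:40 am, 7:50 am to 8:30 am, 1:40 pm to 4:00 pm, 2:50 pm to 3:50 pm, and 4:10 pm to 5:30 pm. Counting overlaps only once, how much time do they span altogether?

4 h 40 min

Merged: 7:40 am-8:40 am, 1:40 pm-4:00 pm, 4:10 pm-5:30 pm.
Lengths: 1 h + 2 h 20 min + 1 h 20 min = 4 h 40 min.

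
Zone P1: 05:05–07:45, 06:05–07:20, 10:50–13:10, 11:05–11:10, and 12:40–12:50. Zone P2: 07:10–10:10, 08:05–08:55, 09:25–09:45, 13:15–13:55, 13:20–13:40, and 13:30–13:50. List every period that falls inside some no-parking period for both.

First set merges to 05:05–07:45, 10:50–13:10.
Second set merges to 07:10–10:10, 13:15–13:55.
05:05–07:45 ∩ B → 07:10–07:45.
10:50–13:10 meets no B interval.

07:10–07:45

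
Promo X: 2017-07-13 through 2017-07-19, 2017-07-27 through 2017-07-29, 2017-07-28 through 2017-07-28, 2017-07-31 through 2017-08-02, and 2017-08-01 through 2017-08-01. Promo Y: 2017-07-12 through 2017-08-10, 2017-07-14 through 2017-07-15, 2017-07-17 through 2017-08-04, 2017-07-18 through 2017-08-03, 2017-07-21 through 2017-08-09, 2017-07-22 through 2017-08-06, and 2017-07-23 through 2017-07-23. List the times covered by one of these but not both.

A, merged: 2017-07-13 through 2017-07-19, 2017-07-27 through 2017-07-29, 2017-07-31 through 2017-08-02.
B, merged: 2017-07-12 through 2017-08-10.
A but not B: none.
B but not A: 2017-07-12 through 2017-07-12, 2017-07-20 through 2017-07-26, 2017-07-30 through 2017-07-30, 2017-08-03 through 2017-08-10.
Combining gives A △ B.

2017-07-12 through 2017-07-12, 2017-07-20 through 2017-07-26, 2017-07-30 through 2017-07-30, 2017-08-03 through 2017-08-10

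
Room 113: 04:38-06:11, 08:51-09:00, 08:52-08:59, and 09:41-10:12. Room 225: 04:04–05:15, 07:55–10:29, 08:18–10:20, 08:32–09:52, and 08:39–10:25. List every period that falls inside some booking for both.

04:38–05:15, 08:51–09:00, 09:41–10:12

A, merged: 04:38–06:11, 08:51–09:00, 09:41–10:12.
B, merged: 04:04–05:15, 07:55–10:29.
04:38–06:11 overlaps B on 04:38–05:15.
08:51–09:00 overlaps B on 08:51–09:00.
09:41–10:12 overlaps B on 09:41–10:12.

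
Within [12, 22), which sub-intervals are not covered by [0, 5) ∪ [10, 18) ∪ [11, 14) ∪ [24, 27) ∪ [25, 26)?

[18, 22)

Covered (merged): [0, 5), [10, 18), [24, 27).
Gaps within [12, 22): [18, 22).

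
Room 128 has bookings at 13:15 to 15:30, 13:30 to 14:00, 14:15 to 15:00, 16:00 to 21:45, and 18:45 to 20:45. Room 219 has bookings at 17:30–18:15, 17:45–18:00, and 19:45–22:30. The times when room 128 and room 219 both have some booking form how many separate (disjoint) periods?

2

A, merged: 13:15–15:30, 16:00–21:45.
B, merged: 17:30–18:15, 19:45–22:30.
A ∩ B = 17:30–18:15, 19:45–21:45.
That is 2 disjoint pieces.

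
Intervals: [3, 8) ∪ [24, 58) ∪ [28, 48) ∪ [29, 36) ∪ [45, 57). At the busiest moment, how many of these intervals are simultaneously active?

Walk the sorted start/end points keeping a running depth.
The depth first hits 3 at 29.

3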